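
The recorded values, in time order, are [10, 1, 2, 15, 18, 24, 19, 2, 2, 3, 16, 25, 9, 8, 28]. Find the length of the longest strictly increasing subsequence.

Track the smallest tail for each achievable length (strict):
10 → extends → [10]
1 → replaces 10 → [1]
2 → extends → [1, 2]
15 → extends → [1, 2, 15]
18 → extends → [1, 2, 15, 18]
24 → extends → [1, 2, 15, 18, 24]
19 → replaces 24 → [1, 2, 15, 18, 19]
2 → already a tail → [1, 2, 15, 18, 19]
2 → already a tail → [1, 2, 15, 18, 19]
3 → replaces 15 → [1, 2, 3, 18, 19]
16 → replaces 18 → [1, 2, 3, 16, 19]
25 → extends → [1, 2, 3, 16, 19, 25]
9 → replaces 16 → [1, 2, 3, 9, 19, 25]
8 → replaces 9 → [1, 2, 3, 8, 19, 25]
28 → extends → [1, 2, 3, 8, 19, 25, 28]
Seven tails, so the longest strictly increasing subsequence has length 7 (e.g. 1, 2, 15, 18, 24, 25, 28).

7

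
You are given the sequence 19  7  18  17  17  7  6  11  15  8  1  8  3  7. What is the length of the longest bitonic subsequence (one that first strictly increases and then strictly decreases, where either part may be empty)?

6

inc[i] = longest strictly increasing subsequence ending at i; dec[i] = longest strictly decreasing subsequence starting at i:
i:      1  2  3  4  5  6  7  8  9 10 11 12 13 14
a[i]:  19  7 18 17 17  7  6 11 15  8  1  8  3  7
inc:    1  1  2  2  2  1  1  2  3  2  1  2  2  3
dec:    6  3  5  4  4  3  2  3  3  2  1  2  1  1
Best peak at i=1 (value 19): inc=1, dec=6, length 1+6−1 = 6.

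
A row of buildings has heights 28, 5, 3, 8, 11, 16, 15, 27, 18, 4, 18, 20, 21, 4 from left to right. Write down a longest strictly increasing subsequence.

Patience tails give the LIS length; then backtrack through the dp parents:
28 → extends → [28]
5 → replaces 28 → [5]
3 → replaces 5 → [3]
8 → extends → [3, 8]
11 → extends → [3, 8, 11]
16 → extends → [3, 8, 11, 16]
15 → replaces 16 → [3, 8, 11, 15]
27 → extends → [3, 8, 11, 15, 27]
18 → replaces 27 → [3, 8, 11, 15, 18]
4 → replaces 8 → [3, 4, 11, 15, 18]
18 → already a tail → [3, 4, 11, 15, 18]
20 → extends → [3, 4, 11, 15, 18, 20]
21 → extends → [3, 4, 11, 15, 18, 20, 21]
4 → already a tail → [3, 4, 11, 15, 18, 20, 21]
Length 7; one witness is 5, 8, 11, 16, 18, 20, 21.

5, 8, 11, 16, 18, 20, 21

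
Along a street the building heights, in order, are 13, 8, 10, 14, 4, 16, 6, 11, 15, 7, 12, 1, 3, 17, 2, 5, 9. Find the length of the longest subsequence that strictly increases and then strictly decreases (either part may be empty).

8

inc[i] = longest strictly increasing subsequence ending at i; dec[i] = longest strictly decreasing subsequence starting at i:
i:      1  2  3  4  5  6  7  8  9 10 11 12 13 14 15 16 17
a[i]:  13  8 10 14  4 16  6 11 15  7 12  1  3 17  2  5  9
inc:    1  1  2  3  1  4  2  3  4  3  4  1  2  5  2  3  4
dec:    5  4  4  5  3  5  3  4  4  3  3  1  2  2  1  1  1
Best peak at i=6 (value 16): inc=4, dec=5, length 4+5−1 = 8.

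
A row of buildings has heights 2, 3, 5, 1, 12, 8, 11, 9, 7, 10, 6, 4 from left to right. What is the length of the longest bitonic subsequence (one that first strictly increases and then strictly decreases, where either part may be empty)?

inc[i] = longest strictly increasing subsequence ending at i; dec[i] = longest strictly decreasing subsequence starting at i:
i:      1  2  3  4  5  6  7  8  9 10 11 12
a[i]:   2  3  5  1 12  8 11  9  7 10  6  4
inc:    1  2  3  1  4  4  5  5  4  6  4  3
dec:    2  2  2  1  6  4  5  4  3  3  2  1
Best peak at i=5 (value 12): inc=4, dec=6, length 4+6−1 = 9.

9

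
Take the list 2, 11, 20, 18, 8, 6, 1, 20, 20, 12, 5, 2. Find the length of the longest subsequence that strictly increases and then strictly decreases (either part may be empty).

8

inc[i] = longest strictly increasing subsequence ending at i; dec[i] = longest strictly decreasing subsequence starting at i:
i:      1  2  3  4  5  6  7  8  9 10 11 12
a[i]:   2 11 20 18  8  6  1 20 20 12  5  2
inc:    1  2  3  3  2  2  1  4  4  3  2  2
dec:    2  5  6  5  4  3  1  4  4  3  2  1
Best peak at i=3 (value 20): inc=3, dec=6, length 3+6−1 = 8.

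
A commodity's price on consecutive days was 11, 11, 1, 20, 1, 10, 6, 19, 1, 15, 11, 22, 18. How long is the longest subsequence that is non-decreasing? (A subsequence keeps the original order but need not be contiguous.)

5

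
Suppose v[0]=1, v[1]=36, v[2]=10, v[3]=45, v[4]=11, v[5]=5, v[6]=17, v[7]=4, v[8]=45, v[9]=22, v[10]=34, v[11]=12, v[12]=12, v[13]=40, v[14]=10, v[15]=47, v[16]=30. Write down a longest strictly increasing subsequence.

1, 10, 11, 17, 22, 34, 40, 47

Patience tails give the LIS length; then backtrack through the dp parents:
1 → extends → [1]
36 → extends → [1, 36]
10 → replaces 36 → [1, 10]
45 → extends → [1, 10, 45]
11 → replaces 45 → [1, 10, 11]
5 → replaces 10 → [1, 5, 11]
17 → extends → [1, 5, 11, 17]
4 → replaces 5 → [1, 4, 11, 17]
45 → extends → [1, 4, 11, 17, 45]
22 → replaces 45 → [1, 4, 11, 17, 22]
34 → extends → [1, 4, 11, 17, 22, 34]
12 → replaces 17 → [1, 4, 11, 12, 22, 34]
12 → already a tail → [1, 4, 11, 12, 22, 34]
40 → extends → [1, 4, 11, 12, 22, 34, 40]
10 → replaces 11 → [1, 4, 10, 12, 22, 34, 40]
47 → extends → [1, 4, 10, 12, 22, 34, 40, 47]
30 → replaces 34 → [1, 4, 10, 12, 22, 30, 40, 47]
Length 8; one witness is 1, 10, 11, 17, 22, 34, 40, 47.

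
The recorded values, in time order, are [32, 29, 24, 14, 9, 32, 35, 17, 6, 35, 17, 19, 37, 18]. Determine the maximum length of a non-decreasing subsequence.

5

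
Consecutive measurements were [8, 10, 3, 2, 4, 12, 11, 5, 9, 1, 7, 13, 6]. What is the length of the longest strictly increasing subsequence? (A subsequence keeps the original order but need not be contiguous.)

5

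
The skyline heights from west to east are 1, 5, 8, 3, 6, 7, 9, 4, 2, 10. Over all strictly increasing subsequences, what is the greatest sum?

Let S[i] be the best sum of a strictly increasing subsequence ending at i:
i:      1  2  3  4  5  6  7  8  9 10
a[i]:   1  5  8  3  6  7  9  4  2 10
S:      1  6 14  4 12 19 28  8  3 38
Maximum is 38 (e.g. 1 + 5 + 6 + 7 + 9 + 10).

38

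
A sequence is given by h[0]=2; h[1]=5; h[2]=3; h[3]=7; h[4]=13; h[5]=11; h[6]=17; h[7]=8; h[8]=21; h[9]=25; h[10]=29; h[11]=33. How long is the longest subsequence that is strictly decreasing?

3

Let dp[i] be the longest strictly decreasing subsequence ending at i:
i:      0  1  2  3  4  5  6  7  8  9 10 11
h[i]:   2  5  3  7 13 11 17  8 21 25 29 33
dp:     1  1  2  1  1  2  1  3  1  1  1  1
Maximum is 3.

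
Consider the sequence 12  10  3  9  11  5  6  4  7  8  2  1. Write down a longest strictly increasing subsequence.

Patience tails give the LIS length; then backtrack through the dp parents:
12 → extends → [12]
10 → replaces 12 → [10]
3 → replaces 10 → [3]
9 → extends → [3, 9]
11 → extends → [3, 9, 11]
5 → replaces 9 → [3, 5, 11]
6 → replaces 11 → [3, 5, 6]
4 → replaces 5 → [3, 4, 6]
7 → extends → [3, 4, 6, 7]
8 → extends → [3, 4, 6, 7, 8]
2 → replaces 3 → [2, 4, 6, 7, 8]
1 → replaces 2 → [1, 4, 6, 7, 8]
Length 5; one witness is 3, 5, 6, 7, 8.

3, 5, 6, 7, 8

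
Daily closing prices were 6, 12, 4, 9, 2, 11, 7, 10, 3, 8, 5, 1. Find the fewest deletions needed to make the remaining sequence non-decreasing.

9

Fewest deletions = n − (longest non-decreasing subsequence).
i:      1  2  3  4  5  6  7  8  9 10 11 12
a[i]:   6 12  4  9  2 11  7 10  3  8  5  1
dp:     1  2  1  2  1  3  2  3  2  3  3  1
max dp = 3, so deletions = 12 − 3 = 9.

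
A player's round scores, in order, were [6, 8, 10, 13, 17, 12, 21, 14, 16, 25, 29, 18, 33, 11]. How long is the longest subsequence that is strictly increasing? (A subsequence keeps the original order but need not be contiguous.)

Track the smallest tail for each achievable length (strict):
6 → extends → [6]
8 → extends → [6, 8]
10 → extends → [6, 8, 10]
13 → extends → [6, 8, 10, 13]
17 → extends → [6, 8, 10, 13, 17]
12 → replaces 13 → [6, 8, 10, 12, 17]
21 → extends → [6, 8, 10, 12, 17, 21]
14 → replaces 17 → [6, 8, 10, 12, 14, 21]
16 → replaces 21 → [6, 8, 10, 12, 14, 16]
25 → extends → [6, 8, 10, 12, 14, 16, 25]
29 → extends → [6, 8, 10, 12, 14, 16, 25, 29]
18 → replaces 25 → [6, 8, 10, 12, 14, 16, 18, 29]
33 → extends → [6, 8, 10, 12, 14, 16, 18, 29, 33]
11 → replaces 12 → [6, 8, 10, 11, 14, 16, 18, 29, 33]
Nine tails, so the longest strictly increasing subsequence has length 9 (e.g. 6, 8, 10, 13, 17, 21, 25, 29, 33).

9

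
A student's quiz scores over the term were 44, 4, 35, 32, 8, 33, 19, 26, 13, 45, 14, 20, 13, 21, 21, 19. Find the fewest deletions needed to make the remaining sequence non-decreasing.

9

Fewest deletions = n − (longest non-decreasing subsequence).
Patience tails:
44 → extends → [44]
4 → replaces 44 → [4]
35 → extends → [4, 35]
32 → replaces 35 → [4, 32]
8 → replaces 32 → [4, 8]
33 → extends → [4, 8, 33]
19 → replaces 33 → [4, 8, 19]
26 → extends → [4, 8, 19, 26]
13 → replaces 19 → [4, 8, 13, 26]
45 → extends → [4, 8, 13, 26, 45]
14 → replaces 26 → [4, 8, 13, 14, 45]
20 → replaces 45 → [4, 8, 13, 14, 20]
13 → replaces 14 → [4, 8, 13, 13, 20]
21 → extends → [4, 8, 13, 13, 20, 21]
21 → extends → [4, 8, 13, 13, 20, 21, 21]
19 → replaces 20 → [4, 8, 13, 13, 19, 21, 21]
Longest non-decreasing subsequence has length 7, so deletions = 16 − 7 = 9.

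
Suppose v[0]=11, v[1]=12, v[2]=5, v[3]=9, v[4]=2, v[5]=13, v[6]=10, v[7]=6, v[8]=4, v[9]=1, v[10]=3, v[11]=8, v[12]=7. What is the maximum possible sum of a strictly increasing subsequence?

Let S[i] be the best sum of a strictly increasing subsequence ending at i:
i:      0  1  2  3  4  5  6  7  8  9 10 11 12
v[i]:  11 12  5  9  2 13 10  6  4  1  3  8  7
S:     11 23  5 14  2 36 24 11  6  1  5 19 18
Maximum is 36 (e.g. 11 + 12 + 13).

36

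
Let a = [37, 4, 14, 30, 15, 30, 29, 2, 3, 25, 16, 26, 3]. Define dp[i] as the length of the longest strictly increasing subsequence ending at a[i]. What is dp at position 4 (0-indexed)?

3

dp[i] = 1 + max{dp[j] : j<i, a[j]<a[i]} (or 1 if no such j):
i:      0  1  2  3  4  5  6  7  8  9 10 11 12
a[i]:  37  4 14 30 15 30 29  2  3 25 16 26  3
dp:     1  1  2  3  3  4  4  1  2  4  4  5  2
At index 4 the value is 3.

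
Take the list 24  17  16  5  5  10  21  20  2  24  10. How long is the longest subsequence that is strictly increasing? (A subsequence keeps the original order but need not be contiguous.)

4

Let dp[i] be the length of the longest such subsequence ending at index i:
i:      1  2  3  4  5  6  7  8  9 10 11
a[i]:  24 17 16  5  5 10 21 20  2 24 10
dp:     1  1  1  1  1  2  3  3  1  4  2
Maximum dp value is 4.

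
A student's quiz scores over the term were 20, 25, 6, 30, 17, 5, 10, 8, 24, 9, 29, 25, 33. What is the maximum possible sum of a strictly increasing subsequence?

Let S[i] be the best sum of a strictly increasing subsequence ending at i:
i:       1   2   3   4   5   6   7   8   9  10  11  12  13
a[i]:   20  25   6  30  17   5  10   8  24   9  29  25  33
S:      20  45   6  75  23   5  16  14  47  23  76  72 109
Maximum is 109 (e.g. 6 + 17 + 24 + 29 + 33).

109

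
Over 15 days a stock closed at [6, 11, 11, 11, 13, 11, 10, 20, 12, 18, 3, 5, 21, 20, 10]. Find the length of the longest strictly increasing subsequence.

Let dp[i] be the length of the longest such subsequence ending at index i:
i:      1  2  3  4  5  6  7  8  9 10 11 12 13 14 15
a[i]:   6 11 11 11 13 11 10 20 12 18  3  5 21 20 10
dp:     1  2  2  2  3  2  2  4  3  4  1  2  5  5  3
Maximum dp value is 5.

5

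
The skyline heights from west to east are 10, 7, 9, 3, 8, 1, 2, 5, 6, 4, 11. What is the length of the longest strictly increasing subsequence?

Track the smallest tail for each achievable length (strict):
10 → extends → [10]
7 → replaces 10 → [7]
9 → extends → [7, 9]
3 → replaces 7 → [3, 9]
8 → replaces 9 → [3, 8]
1 → replaces 3 → [1, 8]
2 → replaces 8 → [1, 2]
5 → extends → [1, 2, 5]
6 → extends → [1, 2, 5, 6]
4 → replaces 5 → [1, 2, 4, 6]
11 → extends → [1, 2, 4, 6, 11]
Five tails, so the longest strictly increasing subsequence has length 5 (e.g. 1, 2, 5, 6, 11).

5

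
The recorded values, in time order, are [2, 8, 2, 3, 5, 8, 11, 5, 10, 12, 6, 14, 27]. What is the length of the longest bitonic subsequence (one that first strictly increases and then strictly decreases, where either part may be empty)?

8

inc[i] = longest strictly increasing subsequence ending at i; dec[i] = longest strictly decreasing subsequence starting at i:
i:      1  2  3  4  5  6  7  8  9 10 11 12 13
a[i]:   2  8  2  3  5  8 11  5 10 12  6 14 27
inc:    1  2  1  2  3  4  5  3  5  6  4  7  8
dec:    1  2  1  1  1  2  3  1  2  2  1  1  1
Best peak at i=13 (value 27): inc=8, dec=1, length 8+1−1 = 8.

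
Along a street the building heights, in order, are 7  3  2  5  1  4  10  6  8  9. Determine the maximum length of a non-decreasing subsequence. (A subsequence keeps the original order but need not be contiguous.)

5

Track the smallest tail for each achievable length (allowing ties):
7 → extends → [7]
3 → replaces 7 → [3]
2 → replaces 3 → [2]
5 → extends → [2, 5]
1 → replaces 2 → [1, 5]
4 → replaces 5 → [1, 4]
10 → extends → [1, 4, 10]
6 → replaces 10 → [1, 4, 6]
8 → extends → [1, 4, 6, 8]
9 → extends → [1, 4, 6, 8, 9]
Five tails, so the longest non-decreasing subsequence has length 5 (e.g. 3, 5, 6, 8, 9).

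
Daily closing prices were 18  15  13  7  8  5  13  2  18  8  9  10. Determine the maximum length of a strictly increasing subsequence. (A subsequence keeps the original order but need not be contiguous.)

4

Track the smallest tail for each achievable length (strict):
18 → extends → [18]
15 → replaces 18 → [15]
13 → replaces 15 → [13]
7 → replaces 13 → [7]
8 → extends → [7, 8]
5 → replaces 7 → [5, 8]
13 → extends → [5, 8, 13]
2 → replaces 5 → [2, 8, 13]
18 → extends → [2, 8, 13, 18]
8 → already a tail → [2, 8, 13, 18]
9 → replaces 13 → [2, 8, 9, 18]
10 → replaces 18 → [2, 8, 9, 10]
Four tails, so the longest strictly increasing subsequence has length 4 (e.g. 7, 8, 13, 18).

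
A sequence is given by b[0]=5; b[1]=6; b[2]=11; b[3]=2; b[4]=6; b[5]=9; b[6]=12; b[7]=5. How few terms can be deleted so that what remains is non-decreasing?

Fewest deletions = n − (longest non-decreasing subsequence).
i:      0  1  2  3  4  5  6  7
b[i]:   5  6 11  2  6  9 12  5
dp:     1  2  3  1  3  4  5  2
max dp = 5, so deletions = 8 − 5 = 3.

3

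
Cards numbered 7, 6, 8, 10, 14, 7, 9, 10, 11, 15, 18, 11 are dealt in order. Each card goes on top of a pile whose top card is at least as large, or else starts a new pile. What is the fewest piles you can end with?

7

The minimum number of non-increasing subsequences covering a sequence equals the length of its longest strictly increasing subsequence.
LIS length is 7 (e.g. 7, 8, 9, 10, 11, 15, 18), so 7 piles are needed.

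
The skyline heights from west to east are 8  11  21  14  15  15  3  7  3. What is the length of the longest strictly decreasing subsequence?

Negate each value so 'decreasing' becomes 'increasing', then run patience tails on the negated sequence:
-8 → extends → [-8]
-11 → replaces -8 → [-11]
-21 → replaces -11 → [-21]
-14 → extends → [-21, -14]
-15 → replaces -14 → [-21, -15]
-15 → already a tail → [-21, -15]
-3 → extends → [-21, -15, -3]
-7 → replaces -3 → [-21, -15, -7]
-3 → extends → [-21, -15, -7, -3]
Four tails, so the longest strictly decreasing subsequence of the original has length 4.

4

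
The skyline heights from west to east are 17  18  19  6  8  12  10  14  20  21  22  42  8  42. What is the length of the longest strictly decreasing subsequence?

4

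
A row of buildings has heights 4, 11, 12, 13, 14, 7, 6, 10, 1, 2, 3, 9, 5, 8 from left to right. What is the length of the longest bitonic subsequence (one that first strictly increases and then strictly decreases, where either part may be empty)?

8

inc[i] = longest strictly increasing subsequence ending at i; dec[i] = longest strictly decreasing subsequence starting at i:
i:      1  2  3  4  5  6  7  8  9 10 11 12 13 14
a[i]:   4 11 12 13 14  7  6 10  1  2  3  9  5  8
inc:    1  2  3  4  5  2  2  3  1  2  3  4  4  5
dec:    2  4  4  4  4  3  2  3  1  1  1  2  1  1
Best peak at i=5 (value 14): inc=5, dec=4, length 5+4−1 = 8.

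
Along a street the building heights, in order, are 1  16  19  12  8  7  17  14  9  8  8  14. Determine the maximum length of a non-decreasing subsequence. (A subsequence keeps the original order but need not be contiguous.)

5

Let dp[i] be the length of the longest such subsequence ending at index i:
i:      1  2  3  4  5  6  7  8  9 10 11 12
a[i]:   1 16 19 12  8  7 17 14  9  8  8 14
dp:     1  2  3  2  2  2  3  3  3  3  4  5
Maximum dp value is 5.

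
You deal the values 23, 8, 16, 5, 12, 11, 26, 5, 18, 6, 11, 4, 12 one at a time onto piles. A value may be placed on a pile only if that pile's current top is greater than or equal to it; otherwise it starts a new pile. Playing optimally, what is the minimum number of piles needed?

4

The minimum number of non-increasing subsequences covering a sequence equals the length of its longest strictly increasing subsequence.
LIS length is 4 (e.g. 5, 6, 11, 12), so 4 piles are needed.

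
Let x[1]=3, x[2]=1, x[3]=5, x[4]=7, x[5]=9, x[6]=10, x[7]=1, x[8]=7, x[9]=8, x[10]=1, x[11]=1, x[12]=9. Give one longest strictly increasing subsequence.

Patience tails give the LIS length; then backtrack through the dp parents:
3 → extends → [3]
1 → replaces 3 → [1]
5 → extends → [1, 5]
7 → extends → [1, 5, 7]
9 → extends → [1, 5, 7, 9]
10 → extends → [1, 5, 7, 9, 10]
1 → already a tail → [1, 5, 7, 9, 10]
7 → already a tail → [1, 5, 7, 9, 10]
8 → replaces 9 → [1, 5, 7, 8, 10]
1 → already a tail → [1, 5, 7, 8, 10]
1 → already a tail → [1, 5, 7, 8, 10]
9 → replaces 10 → [1, 5, 7, 8, 9]
Length 5; one witness is 3, 5, 7, 9, 10.

3, 5, 7, 9, 10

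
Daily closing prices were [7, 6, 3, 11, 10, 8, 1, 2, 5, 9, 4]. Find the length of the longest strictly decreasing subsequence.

5

Negate each value so 'decreasing' becomes 'increasing', then run patience tails on the negated sequence:
-7 → extends → [-7]
-6 → extends → [-7, -6]
-3 → extends → [-7, -6, -3]
-11 → replaces -7 → [-11, -6, -3]
-10 → replaces -6 → [-11, -10, -3]
-8 → replaces -3 → [-11, -10, -8]
-1 → extends → [-11, -10, -8, -1]
-2 → replaces -1 → [-11, -10, -8, -2]
-5 → replaces -2 → [-11, -10, -8, -5]
-9 → replaces -8 → [-11, -10, -9, -5]
-4 → extends → [-11, -10, -9, -5, -4]
Five tails, so the longest strictly decreasing subsequence of the original has length 5.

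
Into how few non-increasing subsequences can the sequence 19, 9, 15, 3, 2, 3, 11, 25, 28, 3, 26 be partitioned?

5

Place each on the leftmost legal pile:
19 → new pile 1 (tops now [19])
9 → pile 1 (tops now [9])
15 → new pile 2 (tops now [9, 15])
3 → pile 1 (tops now [3, 15])
2 → pile 1 (tops now [2, 15])
3 → pile 2 (tops now [2, 3])
11 → new pile 3 (tops now [2, 3, 11])
25 → new pile 4 (tops now [2, 3, 11, 25])
28 → new pile 5 (tops now [2, 3, 11, 25, 28])
3 → pile 2 (tops now [2, 3, 11, 25, 28])
26 → pile 5 (tops now [2, 3, 11, 25, 26])
Five piles.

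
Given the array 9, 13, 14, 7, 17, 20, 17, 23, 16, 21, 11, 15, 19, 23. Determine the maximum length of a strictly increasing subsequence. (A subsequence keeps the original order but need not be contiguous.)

7

Let dp[i] be the length of the longest such subsequence ending at index i:
i:      1  2  3  4  5  6  7  8  9 10 11 12 13 14
a[i]:   9 13 14  7 17 20 17 23 16 21 11 15 19 23
dp:     1  2  3  1  4  5  4  6  4  6  2  4  5  7
Maximum dp value is 7.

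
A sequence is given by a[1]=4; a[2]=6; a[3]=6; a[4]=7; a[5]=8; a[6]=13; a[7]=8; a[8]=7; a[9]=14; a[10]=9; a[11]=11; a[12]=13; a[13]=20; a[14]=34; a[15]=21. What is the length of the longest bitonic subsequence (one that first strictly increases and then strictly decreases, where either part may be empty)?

10

inc[i] = longest strictly increasing subsequence ending at i; dec[i] = longest strictly decreasing subsequence starting at i:
i:      1  2  3  4  5  6  7  8  9 10 11 12 13 14 15
a[i]:   4  6  6  7  8 13  8  7 14  9 11 13 20 34 21
inc:    1  2  2  3  4  5  4  3  6  5  6  7  8  9  9
dec:    1  1  1  1  2  3  2  1  2  1  1  1  1  2  1
Best peak at i=14 (value 34): inc=9, dec=2, length 9+2−1 = 10.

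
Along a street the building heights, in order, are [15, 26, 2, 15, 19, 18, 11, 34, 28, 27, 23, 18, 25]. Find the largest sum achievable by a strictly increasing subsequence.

Let S[i] be the best sum of a strictly increasing subsequence ending at i:
i:      1  2  3  4  5  6  7  8  9 10 11 12 13
a[i]:  15 26  2 15 19 18 11 34 28 27 23 18 25
S:     15 41  2 17 36 35 13 75 69 68 59 35 84
Maximum is 84 (e.g. 2 + 15 + 19 + 23 + 25).

84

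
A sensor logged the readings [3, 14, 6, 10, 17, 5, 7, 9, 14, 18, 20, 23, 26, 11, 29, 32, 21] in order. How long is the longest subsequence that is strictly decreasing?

Negate each value so 'decreasing' becomes 'increasing', then run patience tails on the negated sequence:
-3 → extends → [-3]
-14 → replaces -3 → [-14]
-6 → extends → [-14, -6]
-10 → replaces -6 → [-14, -10]
-17 → replaces -14 → [-17, -10]
-5 → extends → [-17, -10, -5]
-7 → replaces -5 → [-17, -10, -7]
-9 → replaces -7 → [-17, -10, -9]
-14 → replaces -10 → [-17, -14, -9]
-18 → replaces -17 → [-18, -14, -9]
-20 → replaces -18 → [-20, -14, -9]
-23 → replaces -20 → [-23, -14, -9]
-26 → replaces -23 → [-26, -14, -9]
-11 → replaces -9 → [-26, -14, -11]
-29 → replaces -26 → [-29, -14, -11]
-32 → replaces -29 → [-32, -14, -11]
-21 → replaces -14 → [-32, -21, -11]
Three tails, so the longest strictly decreasing subsequence of the original has length 3.

3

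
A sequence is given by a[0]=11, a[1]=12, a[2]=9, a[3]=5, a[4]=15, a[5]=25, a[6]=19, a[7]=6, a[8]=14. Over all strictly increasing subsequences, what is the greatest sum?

63

Let S[i] be the best sum of a strictly increasing subsequence ending at i:
i:      0  1  2  3  4  5  6  7  8
a[i]:  11 12  9  5 15 25 19  6 14
S:     11 23  9  5 38 63 57 11 37
Maximum is 63 (e.g. 11 + 12 + 15 + 25).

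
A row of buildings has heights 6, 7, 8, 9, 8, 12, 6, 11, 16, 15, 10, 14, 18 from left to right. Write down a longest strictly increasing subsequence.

Patience tails give the LIS length; then backtrack through the dp parents:
6 → extends → [6]
7 → extends → [6, 7]
8 → extends → [6, 7, 8]
9 → extends → [6, 7, 8, 9]
8 → already a tail → [6, 7, 8, 9]
12 → extends → [6, 7, 8, 9, 12]
6 → already a tail → [6, 7, 8, 9, 12]
11 → replaces 12 → [6, 7, 8, 9, 11]
16 → extends → [6, 7, 8, 9, 11, 16]
15 → replaces 16 → [6, 7, 8, 9, 11, 15]
10 → replaces 11 → [6, 7, 8, 9, 10, 15]
14 → replaces 15 → [6, 7, 8, 9, 10, 14]
18 → extends → [6, 7, 8, 9, 10, 14, 18]
Length 7; one witness is 6, 7, 8, 9, 12, 16, 18.

6, 7, 8, 9, 12, 16, 18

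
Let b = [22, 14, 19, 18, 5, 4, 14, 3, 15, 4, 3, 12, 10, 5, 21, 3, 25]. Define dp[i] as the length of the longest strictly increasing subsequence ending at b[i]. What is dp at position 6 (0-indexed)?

2

dp[i] = 1 + max{dp[j] : j<i, b[j]<b[i]} (or 1 if no such j):
i:      0  1  2  3  4  5  6  7  8  9 10 11 12 13 14 15 16
b[i]:  22 14 19 18  5  4 14  3 15  4  3 12 10  5 21  3 25
dp:     1  1  2  2  1  1  2  1  3  2  1  3  3  3  4  1  5
At index 6 the value is 2.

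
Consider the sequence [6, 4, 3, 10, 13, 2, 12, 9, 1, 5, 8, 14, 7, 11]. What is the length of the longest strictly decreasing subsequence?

5

Negate each value so 'decreasing' becomes 'increasing', then run patience tails on the negated sequence:
-6 → extends → [-6]
-4 → extends → [-6, -4]
-3 → extends → [-6, -4, -3]
-10 → replaces -6 → [-10, -4, -3]
-13 → replaces -10 → [-13, -4, -3]
-2 → extends → [-13, -4, -3, -2]
-12 → replaces -4 → [-13, -12, -3, -2]
-9 → replaces -3 → [-13, -12, -9, -2]
-1 → extends → [-13, -12, -9, -2, -1]
-5 → replaces -2 → [-13, -12, -9, -5, -1]
-8 → replaces -5 → [-13, -12, -9, -8, -1]
-14 → replaces -13 → [-14, -12, -9, -8, -1]
-7 → replaces -1 → [-14, -12, -9, -8, -7]
-11 → replaces -9 → [-14, -12, -11, -8, -7]
Five tails, so the longest strictly decreasing subsequence of the original has length 5.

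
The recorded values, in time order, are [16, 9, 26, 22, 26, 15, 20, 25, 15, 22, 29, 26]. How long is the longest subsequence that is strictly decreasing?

4

Let dp[i] be the longest strictly decreasing subsequence ending at i:
i:      1  2  3  4  5  6  7  8  9 10 11 12
a[i]:  16  9 26 22 26 15 20 25 15 22 29 26
dp:     1  2  1  2  1  3  3  2  4  3  1  2
Maximum is 4.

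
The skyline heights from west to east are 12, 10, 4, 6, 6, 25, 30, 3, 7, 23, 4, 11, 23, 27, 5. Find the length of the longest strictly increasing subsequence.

6

Track the smallest tail for each achievable length (strict):
12 → extends → [12]
10 → replaces 12 → [10]
4 → replaces 10 → [4]
6 → extends → [4, 6]
6 → already a tail → [4, 6]
25 → extends → [4, 6, 25]
30 → extends → [4, 6, 25, 30]
3 → replaces 4 → [3, 6, 25, 30]
7 → replaces 25 → [3, 6, 7, 30]
23 → replaces 30 → [3, 6, 7, 23]
4 → replaces 6 → [3, 4, 7, 23]
11 → replaces 23 → [3, 4, 7, 11]
23 → extends → [3, 4, 7, 11, 23]
27 → extends → [3, 4, 7, 11, 23, 27]
5 → replaces 7 → [3, 4, 5, 11, 23, 27]
Six tails, so the longest strictly increasing subsequence has length 6 (e.g. 4, 6, 7, 11, 23, 27).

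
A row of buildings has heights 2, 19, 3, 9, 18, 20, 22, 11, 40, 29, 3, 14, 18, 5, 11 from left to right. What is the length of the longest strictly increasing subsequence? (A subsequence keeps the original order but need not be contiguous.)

Track the smallest tail for each achievable length (strict):
2 → extends → [2]
19 → extends → [2, 19]
3 → replaces 19 → [2, 3]
9 → extends → [2, 3, 9]
18 → extends → [2, 3, 9, 18]
20 → extends → [2, 3, 9, 18, 20]
22 → extends → [2, 3, 9, 18, 20, 22]
11 → replaces 18 → [2, 3, 9, 11, 20, 22]
40 → extends → [2, 3, 9, 11, 20, 22, 40]
29 → replaces 40 → [2, 3, 9, 11, 20, 22, 29]
3 → already a tail → [2, 3, 9, 11, 20, 22, 29]
14 → replaces 20 → [2, 3, 9, 11, 14, 22, 29]
18 → replaces 22 → [2, 3, 9, 11, 14, 18, 29]
5 → replaces 9 → [2, 3, 5, 11, 14, 18, 29]
11 → already a tail → [2, 3, 5, 11, 14, 18, 29]
Seven tails, so the longest strictly increasing subsequence has length 7 (e.g. 2, 3, 9, 18, 20, 22, 40).

7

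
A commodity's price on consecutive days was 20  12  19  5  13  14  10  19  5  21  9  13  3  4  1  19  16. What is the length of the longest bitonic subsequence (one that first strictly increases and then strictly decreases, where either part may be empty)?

inc[i] = longest strictly increasing subsequence ending at i; dec[i] = longest strictly decreasing subsequence starting at i:
i:      1  2  3  4  5  6  7  8  9 10 11 12 13 14 15 16 17
a[i]:  20 12 19  5 13 14 10 19  5 21  9 13  3  4  1 19 16
inc:    1  1  2  1  2  3  2  4  1  5  2  3  1  2  1  4  4
dec:    7  5  6  3  5  5  4  4  3  4  3  3  2  2  1  2  1
Best peak at i=10 (value 21): inc=5, dec=4, length 5+4−1 = 8.

8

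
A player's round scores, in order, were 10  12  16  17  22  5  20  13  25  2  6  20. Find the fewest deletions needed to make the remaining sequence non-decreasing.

Fewest deletions = n − (longest non-decreasing subsequence).
i:      1  2  3  4  5  6  7  8  9 10 11 12
a[i]:  10 12 16 17 22  5 20 13 25  2  6 20
dp:     1  2  3  4  5  1  5  3  6  1  2  6
max dp = 6, so deletions = 12 − 6 = 6.

6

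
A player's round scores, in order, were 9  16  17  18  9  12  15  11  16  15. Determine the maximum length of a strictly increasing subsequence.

Track the smallest tail for each achievable length (strict):
9 → extends → [9]
16 → extends → [9, 16]
17 → extends → [9, 16, 17]
18 → extends → [9, 16, 17, 18]
9 → already a tail → [9, 16, 17, 18]
12 → replaces 16 → [9, 12, 17, 18]
15 → replaces 17 → [9, 12, 15, 18]
11 → replaces 12 → [9, 11, 15, 18]
16 → replaces 18 → [9, 11, 15, 16]
15 → already a tail → [9, 11, 15, 16]
Four tails, so the longest strictly increasing subsequence has length 4 (e.g. 9, 16, 17, 18).

4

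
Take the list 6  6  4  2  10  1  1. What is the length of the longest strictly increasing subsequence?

Let dp[i] be the length of the longest such subsequence ending at index i:
i:      1  2  3  4  5  6  7
a[i]:   6  6  4  2 10  1  1
dp:     1  1  1  1  2  1  1
Maximum dp value is 2.

2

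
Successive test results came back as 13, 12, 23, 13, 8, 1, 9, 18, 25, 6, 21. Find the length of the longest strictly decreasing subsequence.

4

Negate each value so 'decreasing' becomes 'increasing', then run patience tails on the negated sequence:
-13 → extends → [-13]
-12 → extends → [-13, -12]
-23 → replaces -13 → [-23, -12]
-13 → replaces -12 → [-23, -13]
-8 → extends → [-23, -13, -8]
-1 → extends → [-23, -13, -8, -1]
-9 → replaces -8 → [-23, -13, -9, -1]
-18 → replaces -13 → [-23, -18, -9, -1]
-25 → replaces -23 → [-25, -18, -9, -1]
-6 → replaces -1 → [-25, -18, -9, -6]
-21 → replaces -18 → [-25, -21, -9, -6]
Four tails, so the longest strictly decreasing subsequence of the original has length 4.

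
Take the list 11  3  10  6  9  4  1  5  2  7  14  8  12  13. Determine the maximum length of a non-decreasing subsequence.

Track the smallest tail for each achievable length (allowing ties):
11 → extends → [11]
3 → replaces 11 → [3]
10 → extends → [3, 10]
6 → replaces 10 → [3, 6]
9 → extends → [3, 6, 9]
4 → replaces 6 → [3, 4, 9]
1 → replaces 3 → [1, 4, 9]
5 → replaces 9 → [1, 4, 5]
2 → replaces 4 → [1, 2, 5]
7 → extends → [1, 2, 5, 7]
14 → extends → [1, 2, 5, 7, 14]
8 → replaces 14 → [1, 2, 5, 7, 8]
12 → extends → [1, 2, 5, 7, 8, 12]
13 → extends → [1, 2, 5, 7, 8, 12, 13]
Seven tails, so the longest non-decreasing subsequence has length 7 (e.g. 3, 4, 5, 7, 8, 12, 13).

7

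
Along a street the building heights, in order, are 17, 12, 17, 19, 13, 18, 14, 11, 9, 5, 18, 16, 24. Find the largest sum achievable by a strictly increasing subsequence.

Let S[i] be the best sum of a strictly increasing subsequence ending at i:
i:      1  2  3  4  5  6  7  8  9 10 11 12 13
a[i]:  17 12 17 19 13 18 14 11  9  5 18 16 24
S:     17 12 29 48 25 47 39 11  9  5 57 55 81
Maximum is 81 (e.g. 12 + 13 + 14 + 18 + 24).

81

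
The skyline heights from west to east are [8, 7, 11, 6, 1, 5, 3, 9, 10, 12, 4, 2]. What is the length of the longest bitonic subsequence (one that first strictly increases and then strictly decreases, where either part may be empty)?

7

inc[i] = longest strictly increasing subsequence ending at i; dec[i] = longest strictly decreasing subsequence starting at i:
i:      1  2  3  4  5  6  7  8  9 10 11 12
a[i]:   8  7 11  6  1  5  3  9 10 12  4  2
inc:    1  1  2  1  1  2  2  3  4  5  3  2
dec:    6  5  5  4  1  3  2  3  3  3  2  1
Best peak at i=10 (value 12): inc=5, dec=3, length 5+3−1 = 7.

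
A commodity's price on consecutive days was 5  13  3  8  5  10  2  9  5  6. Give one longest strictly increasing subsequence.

5, 8, 10

Patience tails give the LIS length; then backtrack through the dp parents:
5 → extends → [5]
13 → extends → [5, 13]
3 → replaces 5 → [3, 13]
8 → replaces 13 → [3, 8]
5 → replaces 8 → [3, 5]
10 → extends → [3, 5, 10]
2 → replaces 3 → [2, 5, 10]
9 → replaces 10 → [2, 5, 9]
5 → already a tail → [2, 5, 9]
6 → replaces 9 → [2, 5, 6]
Length 3; one witness is 5, 8, 10.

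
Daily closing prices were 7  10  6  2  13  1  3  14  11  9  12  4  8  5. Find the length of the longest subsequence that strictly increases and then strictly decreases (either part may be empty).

8

inc[i] = longest strictly increasing subsequence ending at i; dec[i] = longest strictly decreasing subsequence starting at i:
i:      1  2  3  4  5  6  7  8  9 10 11 12 13 14
a[i]:   7 10  6  2 13  1  3 14 11  9 12  4  8  5
inc:    1  2  1  1  3  1  2  4  3  3  4  3  4  4
dec:    4  4  3  2  5  1  1  5  4  3  3  1  2  1
Best peak at i=8 (value 14): inc=4, dec=5, length 4+5−1 = 8.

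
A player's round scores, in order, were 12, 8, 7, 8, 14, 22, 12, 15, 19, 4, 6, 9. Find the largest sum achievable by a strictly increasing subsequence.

Let S[i] be the best sum of a strictly increasing subsequence ending at i:
i:      1  2  3  4  5  6  7  8  9 10 11 12
a[i]:  12  8  7  8 14 22 12 15 19  4  6  9
S:     12  8  7 15 29 51 27 44 63  4 10 24
Maximum is 63 (e.g. 7 + 8 + 14 + 15 + 19).

63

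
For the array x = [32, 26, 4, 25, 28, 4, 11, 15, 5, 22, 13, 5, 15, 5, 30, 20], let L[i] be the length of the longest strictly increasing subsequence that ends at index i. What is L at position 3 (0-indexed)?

2

dp[i] = 1 + max{dp[j] : j<i, x[j]<x[i]} (or 1 if no such j):
i:      0  1  2  3  4  5  6  7  8  9 10 11 12 13 14 15
x[i]:  32 26  4 25 28  4 11 15  5 22 13  5 15  5 30 20
dp:     1  1  1  2  3  1  2  3  2  4  3  2  4  2  5  5
At index 3 the value is 2.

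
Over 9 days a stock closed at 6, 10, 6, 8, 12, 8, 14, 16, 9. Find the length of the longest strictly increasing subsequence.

Track the smallest tail for each achievable length (strict):
6 → extends → [6]
10 → extends → [6, 10]
6 → already a tail → [6, 10]
8 → replaces 10 → [6, 8]
12 → extends → [6, 8, 12]
8 → already a tail → [6, 8, 12]
14 → extends → [6, 8, 12, 14]
16 → extends → [6, 8, 12, 14, 16]
9 → replaces 12 → [6, 8, 9, 14, 16]
Five tails, so the longest strictly increasing subsequence has length 5 (e.g. 6, 10, 12, 14, 16).

5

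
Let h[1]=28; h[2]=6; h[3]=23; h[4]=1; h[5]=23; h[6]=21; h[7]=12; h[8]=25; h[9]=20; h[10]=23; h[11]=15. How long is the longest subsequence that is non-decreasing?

4

Let dp[i] be the length of the longest such subsequence ending at index i:
i:      1  2  3  4  5  6  7  8  9 10 11
h[i]:  28  6 23  1 23 21 12 25 20 23 15
dp:     1  1  2  1  3  2  2  4  3  4  3
Maximum dp value is 4.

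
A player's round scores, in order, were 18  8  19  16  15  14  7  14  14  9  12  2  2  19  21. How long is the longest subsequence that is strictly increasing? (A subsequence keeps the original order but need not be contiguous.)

5

Let dp[i] be the length of the longest such subsequence ending at index i:
i:      1  2  3  4  5  6  7  8  9 10 11 12 13 14 15
a[i]:  18  8 19 16 15 14  7 14 14  9 12  2  2 19 21
dp:     1  1  2  2  2  2  1  2  2  2  3  1  1  4  5
Maximum dp value is 5.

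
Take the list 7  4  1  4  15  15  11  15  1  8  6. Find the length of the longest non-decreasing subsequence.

5

Track the smallest tail for each achievable length (allowing ties):
7 → extends → [7]
4 → replaces 7 → [4]
1 → replaces 4 → [1]
4 → extends → [1, 4]
15 → extends → [1, 4, 15]
15 → extends → [1, 4, 15, 15]
11 → replaces 15 → [1, 4, 11, 15]
15 → extends → [1, 4, 11, 15, 15]
1 → replaces 4 → [1, 1, 11, 15, 15]
8 → replaces 11 → [1, 1, 8, 15, 15]
6 → replaces 8 → [1, 1, 6, 15, 15]
Five tails, so the longest non-decreasing subsequence has length 5 (e.g. 4, 4, 15, 15, 15).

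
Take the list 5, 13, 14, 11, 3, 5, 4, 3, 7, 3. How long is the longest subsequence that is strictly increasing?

3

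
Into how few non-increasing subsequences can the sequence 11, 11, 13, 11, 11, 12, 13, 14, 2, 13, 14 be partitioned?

4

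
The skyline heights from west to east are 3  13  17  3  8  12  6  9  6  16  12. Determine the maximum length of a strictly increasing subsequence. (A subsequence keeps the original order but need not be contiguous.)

4

Let dp[i] be the length of the longest such subsequence ending at index i:
i:      1  2  3  4  5  6  7  8  9 10 11
a[i]:   3 13 17  3  8 12  6  9  6 16 12
dp:     1  2  3  1  2  3  2  3  2  4  4
Maximum dp value is 4.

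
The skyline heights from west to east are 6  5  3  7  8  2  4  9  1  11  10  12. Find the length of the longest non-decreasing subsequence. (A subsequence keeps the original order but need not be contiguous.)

Track the smallest tail for each achievable length (allowing ties):
6 → extends → [6]
5 → replaces 6 → [5]
3 → replaces 5 → [3]
7 → extends → [3, 7]
8 → extends → [3, 7, 8]
2 → replaces 3 → [2, 7, 8]
4 → replaces 7 → [2, 4, 8]
9 → extends → [2, 4, 8, 9]
1 → replaces 2 → [1, 4, 8, 9]
11 → extends → [1, 4, 8, 9, 11]
10 → replaces 11 → [1, 4, 8, 9, 10]
12 → extends → [1, 4, 8, 9, 10, 12]
Six tails, so the longest non-decreasing subsequence has length 6 (e.g. 6, 7, 8, 9, 11, 12).

6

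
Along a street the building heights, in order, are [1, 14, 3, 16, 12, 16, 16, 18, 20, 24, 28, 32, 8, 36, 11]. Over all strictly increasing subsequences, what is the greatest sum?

190

Let S[i] be the best sum of a strictly increasing subsequence ending at i:
i:       1   2   3   4   5   6   7   8   9  10  11  12  13  14  15
a[i]:    1  14   3  16  12  16  16  18  20  24  28  32   8  36  11
S:       1  15   4  31  16  32  32  50  70  94 122 154  12 190  23
Maximum is 190 (e.g. 1 + 3 + 12 + 16 + 18 + 20 + 24 + 28 + 32 + 36).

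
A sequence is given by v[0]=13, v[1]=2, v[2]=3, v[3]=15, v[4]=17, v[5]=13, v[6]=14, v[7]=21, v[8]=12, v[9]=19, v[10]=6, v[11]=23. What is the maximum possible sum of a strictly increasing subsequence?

Let S[i] be the best sum of a strictly increasing subsequence ending at i:
i:      0  1  2  3  4  5  6  7  8  9 10 11
v[i]:  13  2  3 15 17 13 14 21 12 19  6 23
S:     13  2  5 28 45 18 32 66 17 64 11 89
Maximum is 89 (e.g. 13 + 15 + 17 + 21 + 23).

89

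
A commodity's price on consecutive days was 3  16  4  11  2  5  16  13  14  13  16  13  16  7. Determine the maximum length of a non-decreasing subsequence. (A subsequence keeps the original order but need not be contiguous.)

7

Track the smallest tail for each achievable length (allowing ties):
3 → extends → [3]
16 → extends → [3, 16]
4 → replaces 16 → [3, 4]
11 → extends → [3, 4, 11]
2 → replaces 3 → [2, 4, 11]
5 → replaces 11 → [2, 4, 5]
16 → extends → [2, 4, 5, 16]
13 → replaces 16 → [2, 4, 5, 13]
14 → extends → [2, 4, 5, 13, 14]
13 → replaces 14 → [2, 4, 5, 13, 13]
16 → extends → [2, 4, 5, 13, 13, 16]
13 → replaces 16 → [2, 4, 5, 13, 13, 13]
16 → extends → [2, 4, 5, 13, 13, 13, 16]
7 → replaces 13 → [2, 4, 5, 7, 13, 13, 16]
Seven tails, so the longest non-decreasing subsequence has length 7 (e.g. 3, 4, 11, 13, 14, 16, 16).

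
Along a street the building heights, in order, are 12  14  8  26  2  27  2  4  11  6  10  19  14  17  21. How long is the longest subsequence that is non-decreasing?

Track the smallest tail for each achievable length (allowing ties):
12 → extends → [12]
14 → extends → [12, 14]
8 → replaces 12 → [8, 14]
26 → extends → [8, 14, 26]
2 → replaces 8 → [2, 14, 26]
27 → extends → [2, 14, 26, 27]
2 → replaces 14 → [2, 2, 26, 27]
4 → replaces 26 → [2, 2, 4, 27]
11 → replaces 27 → [2, 2, 4, 11]
6 → replaces 11 → [2, 2, 4, 6]
10 → extends → [2, 2, 4, 6, 10]
19 → extends → [2, 2, 4, 6, 10, 19]
14 → replaces 19 → [2, 2, 4, 6, 10, 14]
17 → extends → [2, 2, 4, 6, 10, 14, 17]
21 → extends → [2, 2, 4, 6, 10, 14, 17, 21]
Eight tails, so the longest non-decreasing subsequence has length 8 (e.g. 2, 2, 4, 6, 10, 14, 17, 21).

8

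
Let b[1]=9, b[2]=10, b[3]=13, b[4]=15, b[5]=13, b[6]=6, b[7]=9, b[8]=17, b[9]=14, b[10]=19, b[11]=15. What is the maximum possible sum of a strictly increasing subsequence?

Let S[i] be the best sum of a strictly increasing subsequence ending at i:
i:      1  2  3  4  5  6  7  8  9 10 11
b[i]:   9 10 13 15 13  6  9 17 14 19 15
S:      9 19 32 47 32  6 15 64 46 83 61
Maximum is 83 (e.g. 9 + 10 + 13 + 15 + 17 + 19).

83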